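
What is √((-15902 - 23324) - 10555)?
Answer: I*√49781 ≈ 223.12*I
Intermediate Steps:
√((-15902 - 23324) - 10555) = √(-39226 - 10555) = √(-49781) = I*√49781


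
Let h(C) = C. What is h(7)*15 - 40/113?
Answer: 11825/113 ≈ 104.65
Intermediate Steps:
h(7)*15 - 40/113 = 7*15 - 40/113 = 105 - 40*1/113 = 105 - 40/113 = 11825/113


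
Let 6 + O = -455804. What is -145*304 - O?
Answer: 411730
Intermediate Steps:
O = -455810 (O = -6 - 455804 = -455810)
-145*304 - O = -145*304 - 1*(-455810) = -44080 + 455810 = 411730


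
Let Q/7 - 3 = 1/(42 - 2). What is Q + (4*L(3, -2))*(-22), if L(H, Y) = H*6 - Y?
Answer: -69553/40 ≈ -1738.8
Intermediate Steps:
L(H, Y) = -Y + 6*H (L(H, Y) = 6*H - Y = -Y + 6*H)
Q = 847/40 (Q = 21 + 7/(42 - 2) = 21 + 7/40 = 847/40 ≈ 21.175)
Q + (4*L(3, -2))*(-22) = 847/40 + (4*(-1*(-2) + 6*3))*(-22) = 847/40 + (4*(2 + 18))*(-22) = 847/40 + (4*20)*(-22) = 847/40 + 80*(-22) = 847/40 - 1760 = -69553/40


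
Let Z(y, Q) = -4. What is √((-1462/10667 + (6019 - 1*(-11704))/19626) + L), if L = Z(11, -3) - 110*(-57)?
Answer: √274657622404342326942/209350542 ≈ 79.163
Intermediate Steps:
L = 6266 (L = -4 - 110*(-57) = -4 + 6270 = 6266)
√((-1462/10667 + (6019 - 1*(-11704))/19626) + L) = √((-1462/10667 + (6019 - 1*(-11704))/19626) + 6266) = √((-1462*1/10667 + (6019 + 11704)*(1/19626)) + 6266) = √((-1462/10667 + 17723*(1/19626)) + 6266) = √((-1462/10667 + 17723/19626) + 6266) = √(160358029/209350542 + 6266) = √(1311950854201/209350542) = √274657622404342326942/209350542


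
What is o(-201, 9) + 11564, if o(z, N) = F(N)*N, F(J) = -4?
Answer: 11528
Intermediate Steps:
o(z, N) = -4*N
o(-201, 9) + 11564 = -4*9 + 11564 = -36 + 11564 = 11528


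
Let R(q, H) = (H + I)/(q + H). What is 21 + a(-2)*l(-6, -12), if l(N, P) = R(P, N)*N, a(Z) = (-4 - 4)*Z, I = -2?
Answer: -65/3 ≈ -21.667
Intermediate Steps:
R(q, H) = (-2 + H)/(H + q) (R(q, H) = (H - 2)/(q + H) = (-2 + H)/(H + q))
a(Z) = -8*Z
l(N, P) = N*(-2 + N)/(N + P) (l(N, P) = ((-2 + N)/(N + P))*N = N*(-2 + N)/(N + P))
21 + a(-2)*l(-6, -12) = 21 + (-8*(-2))*(-6*(-2 - 6)/(-6 - 12)) = 21 + 16*(-6*(-8)/(-18)) = 21 + 16*(-6*(-1/18)*(-8)) = 21 + 16*(-8/3) = 21 - 128/3 = -65/3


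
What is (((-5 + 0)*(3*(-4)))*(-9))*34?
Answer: -18360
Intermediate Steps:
(((-5 + 0)*(3*(-4)))*(-9))*34 = (-5*(-12)*(-9))*34 = (60*(-9))*34 = -540*34 = -18360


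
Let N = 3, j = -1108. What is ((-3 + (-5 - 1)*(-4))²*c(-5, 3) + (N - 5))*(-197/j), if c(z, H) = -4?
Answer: -173951/554 ≈ -313.99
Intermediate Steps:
((-3 + (-5 - 1)*(-4))²*c(-5, 3) + (N - 5))*(-197/j) = ((-3 + (-5 - 1)*(-4))²*(-4) + (3 - 5))*(-197/(-1108)) = ((-3 - 6*(-4))²*(-4) - 2)*(-197*(-1/1108)) = ((-3 + 24)²*(-4) - 2)*(197/1108) = (21²*(-4) - 2)*(197/1108) = (441*(-4) - 2)*(197/1108) = (-1764 - 2)*(197/1108) = -1766*197/1108 = -173951/554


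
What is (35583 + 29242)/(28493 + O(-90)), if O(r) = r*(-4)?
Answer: 64825/28853 ≈ 2.2467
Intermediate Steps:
O(r) = -4*r
(35583 + 29242)/(28493 + O(-90)) = (35583 + 29242)/(28493 - 4*(-90)) = 64825/(28493 + 360) = 64825/28853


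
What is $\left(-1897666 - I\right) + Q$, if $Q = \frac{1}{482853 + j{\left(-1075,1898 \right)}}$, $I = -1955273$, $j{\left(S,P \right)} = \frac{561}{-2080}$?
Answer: $\frac{57856650248233}{1004333679} \approx 57607.0$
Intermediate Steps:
$j{\left(S,P \right)} = - \frac{561}{2080}$ ($j{\left(S,P \right)} = 561 \left(- \frac{1}{2080}\right) = - \frac{561}{2080}$)
$Q = \frac{2080}{1004333679}$ ($Q = \frac{1}{482853 - \frac{561}{2080}} = \frac{1}{\frac{1004333679}{2080}} = \frac{2080}{1004333679} \approx 2.071 \cdot 10^{-6}$)
$\left(-1897666 - I\right) + Q = \left(-1897666 - -1955273\right) + \frac{2080}{1004333679} = \left(-1897666 + 1955273\right) + \frac{2080}{1004333679} = 57607 + \frac{2080}{1004333679} = \frac{57856650248233}{1004333679}$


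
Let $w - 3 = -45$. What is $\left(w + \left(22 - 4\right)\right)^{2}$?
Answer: $576$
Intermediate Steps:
$w = -42$ ($w = 3 - 45 = -42$)
$\left(w + \left(22 - 4\right)\right)^{2} = \left(-42 + \left(22 - 4\right)\right)^{2} = \left(-42 + 18\right)^{2} = \left(-24\right)^{2} = 576$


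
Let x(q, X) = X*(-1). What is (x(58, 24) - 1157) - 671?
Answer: -1852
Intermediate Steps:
x(q, X) = -X
(x(58, 24) - 1157) - 671 = (-1*24 - 1157) - 671 = (-24 - 1157) - 671 = -1181 - 671 = -1852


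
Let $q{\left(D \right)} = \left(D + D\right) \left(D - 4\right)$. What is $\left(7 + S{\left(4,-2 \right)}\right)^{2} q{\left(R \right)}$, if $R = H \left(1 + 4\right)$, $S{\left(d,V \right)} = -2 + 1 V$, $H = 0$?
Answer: $0$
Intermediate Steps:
$S{\left(d,V \right)} = -2 + V$
$R = 0$ ($R = 0 \left(1 + 4\right) = 0 \cdot 5 = 0$)
$q{\left(D \right)} = 2 D \left(-4 + D\right)$
$\left(7 + S{\left(4,-2 \right)}\right)^{2} q{\left(R \right)} = \left(7 - 4\right)^{2} \cdot 2 \cdot 0 \left(-4 + 0\right) = \left(7 - 4\right)^{2} \cdot 2 \cdot 0 \left(-4\right) = 3^{2} \cdot 0 = 9 \cdot 0 = 0$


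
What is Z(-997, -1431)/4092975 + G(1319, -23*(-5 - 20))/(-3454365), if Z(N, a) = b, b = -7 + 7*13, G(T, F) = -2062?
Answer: 64665786/104730589525 ≈ 0.00061745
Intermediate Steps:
b = 84 (b = -7 + 91 = 84)
Z(N, a) = 84
Z(-997, -1431)/4092975 + G(1319, -23*(-5 - 20))/(-3454365) = 84/4092975 - 2062/(-3454365) = 84*(1/4092975) - 2062*(-1/3454365) = 28/1364325 + 2062/3454365 = 64665786/104730589525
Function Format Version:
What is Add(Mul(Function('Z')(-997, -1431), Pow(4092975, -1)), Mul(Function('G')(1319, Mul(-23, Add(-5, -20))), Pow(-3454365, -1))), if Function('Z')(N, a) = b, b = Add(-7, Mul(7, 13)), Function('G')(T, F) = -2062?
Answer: Rational(64665786, 104730589525) ≈ 0.00061745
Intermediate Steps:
b = 84 (b = Add(-7, 91) = 84)
Function('Z')(N, a) = 84
Add(Mul(Function('Z')(-997, -1431), Pow(4092975, -1)), Mul(Function('G')(1319, Mul(-23, Add(-5, -20))), Pow(-3454365, -1))) = Add(Mul(84, Pow(4092975, -1)), Mul(-2062, Pow(-3454365, -1))) = Add(Mul(84, Rational(1, 4092975)), Mul(-2062, Rational(-1, 3454365))) = Add(Rational(28, 1364325), Rational(2062, 3454365)) = Rational(64665786, 104730589525)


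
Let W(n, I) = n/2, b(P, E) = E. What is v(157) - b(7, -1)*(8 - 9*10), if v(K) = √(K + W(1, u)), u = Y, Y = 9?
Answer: -82 + 3*√70/2 ≈ -69.450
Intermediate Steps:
u = 9
W(n, I) = n/2 (W(n, I) = n*(½) = n/2)
v(K) = √(½ + K) (v(K) = √(K + (½)*1) = √(K + ½) = √(½ + K))
v(157) - b(7, -1)*(8 - 9*10) = √(2 + 4*157)/2 - (-1)*(8 - 9*10) = √(2 + 628)/2 - (-1)*(8 - 90) = √630/2 - (-1)*(-82) = (3*√70)/2 - 1*82 = 3*√70/2 - 82 = -82 + 3*√70/2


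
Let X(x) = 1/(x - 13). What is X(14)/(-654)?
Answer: -1/654 ≈ -0.0015291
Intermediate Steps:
X(x) = 1/(-13 + x)
X(14)/(-654) = 1/((-13 + 14)*(-654)) = -1/654/1 = 1*(-1/654) = -1/654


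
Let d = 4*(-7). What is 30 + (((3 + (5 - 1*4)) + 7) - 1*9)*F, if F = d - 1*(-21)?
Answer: 16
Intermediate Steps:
d = -28
F = -7 (F = -28 - 1*(-21) = -28 + 21 = -7)
30 + (((3 + (5 - 1*4)) + 7) - 1*9)*F = 30 + (((3 + (5 - 1*4)) + 7) - 1*9)*(-7) = 30 + (((3 + (5 - 4)) + 7) - 9)*(-7) = 30 + (((3 + 1) + 7) - 9)*(-7) = 30 + ((4 + 7) - 9)*(-7) = 30 + (11 - 9)*(-7) = 30 + 2*(-7) = 30 - 14 = 16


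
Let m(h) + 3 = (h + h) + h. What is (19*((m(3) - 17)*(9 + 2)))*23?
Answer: -52877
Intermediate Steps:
m(h) = -3 + 3*h (m(h) = -3 + ((h + h) + h) = -3 + (2*h + h) = -3 + 3*h)
(19*((m(3) - 17)*(9 + 2)))*23 = (19*(((-3 + 3*3) - 17)*(9 + 2)))*23 = (19*(((-3 + 9) - 17)*11))*23 = (19*((6 - 17)*11))*23 = (19*(-11*11))*23 = (19*(-121))*23 = -2299*23 = -52877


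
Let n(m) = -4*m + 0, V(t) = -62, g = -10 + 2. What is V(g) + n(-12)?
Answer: -14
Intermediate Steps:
g = -8
n(m) = -4*m
V(g) + n(-12) = -62 - 4*(-12) = -62 + 48 = -14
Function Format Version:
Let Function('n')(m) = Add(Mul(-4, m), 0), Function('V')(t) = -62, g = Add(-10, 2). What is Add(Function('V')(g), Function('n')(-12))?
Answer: -14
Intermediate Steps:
g = -8
Function('n')(m) = Mul(-4, m)
Add(Function('V')(g), Function('n')(-12)) = Add(-62, Mul(-4, -12)) = Add(-62, 48) = -14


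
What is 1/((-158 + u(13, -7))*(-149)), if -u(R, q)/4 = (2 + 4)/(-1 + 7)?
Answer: 1/24138 ≈ 4.1428e-5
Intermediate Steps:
u(R, q) = -4 (u(R, q) = -4*(2 + 4)/(-1 + 7) = -24/6 = -4*1 = -4)
1/((-158 + u(13, -7))*(-149)) = 1/((-158 - 4)*(-149)) = 1/(-162*(-149)) = 1/24138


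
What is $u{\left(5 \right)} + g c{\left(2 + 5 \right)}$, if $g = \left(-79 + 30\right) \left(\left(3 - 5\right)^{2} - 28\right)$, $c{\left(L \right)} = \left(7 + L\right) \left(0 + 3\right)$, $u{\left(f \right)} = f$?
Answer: $49397$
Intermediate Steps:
$c{\left(L \right)} = 21 + 3 L$ ($c{\left(L \right)} = \left(7 + L\right) 3 = 21 + 3 L$)
$g = 1176$ ($g = - 49 \left(\left(-2\right)^{2} - 28\right) = - 49 \left(4 - 28\right) = \left(-49\right) \left(-24\right) = 1176$)
$u{\left(5 \right)} + g c{\left(2 + 5 \right)} = 5 + 1176 \left(21 + 3 \left(2 + 5\right)\right) = 5 + 1176 \left(21 + 3 \cdot 7\right) = 5 + 1176 \left(21 + 21\right) = 5 + 1176 \cdot 42 = 5 + 49392 = 49397$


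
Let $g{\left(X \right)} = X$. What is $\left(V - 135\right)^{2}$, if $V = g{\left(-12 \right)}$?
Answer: $21609$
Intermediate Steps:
$V = -12$
$\left(V - 135\right)^{2} = \left(-12 - 135\right)^{2} = \left(-147\right)^{2} = 21609$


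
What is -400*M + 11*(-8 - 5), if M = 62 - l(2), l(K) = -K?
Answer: -25743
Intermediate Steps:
M = 64 (M = 62 - (-1)*2 = 62 - 1*(-2) = 62 + 2 = 64)
-400*M + 11*(-8 - 5) = -400*64 + 11*(-8 - 5) = -25600 + 11*(-13) = -25600 - 143 = -25743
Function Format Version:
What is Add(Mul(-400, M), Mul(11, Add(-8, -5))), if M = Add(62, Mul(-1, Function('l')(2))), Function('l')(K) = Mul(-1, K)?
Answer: -25743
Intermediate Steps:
M = 64 (M = Add(62, Mul(-1, Mul(-1, 2))) = Add(62, Mul(-1, -2)) = Add(62, 2) = 64)
Add(Mul(-400, M), Mul(11, Add(-8, -5))) = Add(Mul(-400, 64), Mul(11, Add(-8, -5))) = Add(-25600, Mul(11, -13)) = Add(-25600, -143) = -25743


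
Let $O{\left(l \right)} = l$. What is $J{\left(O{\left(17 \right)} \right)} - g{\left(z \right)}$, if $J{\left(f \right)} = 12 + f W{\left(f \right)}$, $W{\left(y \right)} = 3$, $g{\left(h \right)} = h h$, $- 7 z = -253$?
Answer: $- \frac{60922}{49} \approx -1243.3$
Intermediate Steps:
$z = \frac{253}{7}$ ($z = \left(- \frac{1}{7}\right) \left(-253\right) = \frac{253}{7} \approx 36.143$)
$g{\left(h \right)} = h^{2}$
$J{\left(f \right)} = 12 + 3 f$ ($J{\left(f \right)} = 12 + f 3 = 12 + 3 f$)
$J{\left(O{\left(17 \right)} \right)} - g{\left(z \right)} = \left(12 + 3 \cdot 17\right) - \left(\frac{253}{7}\right)^{2} = \left(12 + 51\right) - \frac{64009}{49} = 63 - \frac{64009}{49} = - \frac{60922}{49}$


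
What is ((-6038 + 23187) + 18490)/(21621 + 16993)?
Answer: 35639/38614 ≈ 0.92296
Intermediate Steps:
((-6038 + 23187) + 18490)/(21621 + 16993) = (17149 + 18490)/38614 = 35639*(1/38614) = 35639/38614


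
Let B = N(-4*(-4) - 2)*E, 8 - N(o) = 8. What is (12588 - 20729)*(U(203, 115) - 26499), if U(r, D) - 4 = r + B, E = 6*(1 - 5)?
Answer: 214043172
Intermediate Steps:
N(o) = 0 (N(o) = 8 - 1*8 = 8 - 8 = 0)
E = -24 (E = 6*(-4) = -24)
B = 0 (B = 0*(-24) = 0)
U(r, D) = 4 + r (U(r, D) = 4 + (r + 0) = 4 + r)
(12588 - 20729)*(U(203, 115) - 26499) = (12588 - 20729)*((4 + 203) - 26499) = -8141*(207 - 26499) = -8141*(-26292) = 214043172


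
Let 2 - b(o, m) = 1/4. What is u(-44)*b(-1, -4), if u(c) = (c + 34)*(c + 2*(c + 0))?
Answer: 2310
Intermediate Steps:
u(c) = 3*c*(34 + c) (u(c) = (34 + c)*(c + 2*c) = (34 + c)*(3*c) = 3*c*(34 + c))
b(o, m) = 7/4 (b(o, m) = 2 - 1/4 = 2 - 1*¼ = 2 - ¼ = 7/4)
u(-44)*b(-1, -4) = (3*(-44)*(34 - 44))*(7/4) = (3*(-44)*(-10))*(7/4) = 1320*(7/4) = 2310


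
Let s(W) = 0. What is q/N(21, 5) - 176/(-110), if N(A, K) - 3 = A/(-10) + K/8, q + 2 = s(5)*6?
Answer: 88/305 ≈ 0.28852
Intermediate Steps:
q = -2 (q = -2 + 0*6 = -2 + 0 = -2)
N(A, K) = 3 - A/10 + K/8 (N(A, K) = 3 + (A/(-10) + K/8) = 3 + (A*(-1/10) + K*(1/8)) = 3 + (-A/10 + K/8) = 3 - A/10 + K/8)
q/N(21, 5) - 176/(-110) = -2/(3 - 1/10*21 + (1/8)*5) - 176/(-110) = -2/(3 - 21/10 + 5/8) - 176*(-1/110) = -2/61/40 + 8/5 = -2*40/61 + 8/5 = -80/61 + 8/5 = 88/305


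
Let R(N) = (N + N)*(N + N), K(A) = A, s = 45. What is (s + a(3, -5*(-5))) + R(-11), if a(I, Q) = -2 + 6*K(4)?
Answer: 551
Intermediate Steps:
R(N) = 4*N² (R(N) = (2*N)*(2*N) = 4*N²)
a(I, Q) = 22 (a(I, Q) = -2 + 6*4 = -2 + 24 = 22)
(s + a(3, -5*(-5))) + R(-11) = (45 + 22) + 4*(-11)² = 67 + 4*121 = 67 + 484 = 551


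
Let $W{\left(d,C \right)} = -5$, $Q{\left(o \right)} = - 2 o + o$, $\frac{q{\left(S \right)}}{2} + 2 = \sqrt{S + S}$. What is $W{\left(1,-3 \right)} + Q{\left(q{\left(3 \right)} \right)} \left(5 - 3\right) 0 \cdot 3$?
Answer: $-5$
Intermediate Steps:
$q{\left(S \right)} = -4 + 2 \sqrt{2} \sqrt{S}$ ($q{\left(S \right)} = -4 + 2 \sqrt{S + S} = -4 + 2 \sqrt{2 S} = -4 + 2 \sqrt{2} \sqrt{S}$)
$Q{\left(o \right)} = - o$
$W{\left(1,-3 \right)} + Q{\left(q{\left(3 \right)} \right)} \left(5 - 3\right) 0 \cdot 3 = -5 + - (-4 + 2 \sqrt{2} \sqrt{3}) \left(5 - 3\right) 0 \cdot 3 = -5 + - (-4 + 2 \sqrt{6}) 2 \cdot 0 \cdot 3 = -5 + \left(4 - 2 \sqrt{6}\right) 0 \cdot 3 = -5 + 0 \cdot 3 = -5 + 0 = -5$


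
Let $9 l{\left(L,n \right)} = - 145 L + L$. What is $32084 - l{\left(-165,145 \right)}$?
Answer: $29444$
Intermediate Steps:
$l{\left(L,n \right)} = - 16 L$ ($l{\left(L,n \right)} = \frac{- 145 L + L}{9} = \frac{\left(-144\right) L}{9} = - 16 L$)
$32084 - l{\left(-165,145 \right)} = 32084 - \left(-16\right) \left(-165\right) = 32084 - 2640 = 29444$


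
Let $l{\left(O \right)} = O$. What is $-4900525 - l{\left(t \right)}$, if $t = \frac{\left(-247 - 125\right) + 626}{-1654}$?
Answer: $- \frac{4052734048}{827} \approx -4.9005 \cdot 10^{6}$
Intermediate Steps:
$t = - \frac{127}{827}$ ($t = \left(-372 + 626\right) \left(- \frac{1}{1654}\right) = 254 \left(- \frac{1}{1654}\right) = - \frac{127}{827} \approx -0.15357$)
$-4900525 - l{\left(t \right)} = -4900525 - - \frac{127}{827} = -4900525 + \frac{127}{827} = - \frac{4052734048}{827}$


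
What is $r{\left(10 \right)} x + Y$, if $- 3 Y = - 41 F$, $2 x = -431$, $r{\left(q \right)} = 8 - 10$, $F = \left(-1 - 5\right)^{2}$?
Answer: $923$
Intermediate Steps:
$F = 36$ ($F = \left(-6\right)^{2} = 36$)
$r{\left(q \right)} = -2$
$x = - \frac{431}{2}$ ($x = \frac{1}{2} \left(-431\right) = - \frac{431}{2} \approx -215.5$)
$Y = 492$ ($Y = - \frac{\left(-41\right) 36}{3} = \left(- \frac{1}{3}\right) \left(-1476\right) = 492$)
$r{\left(10 \right)} x + Y = \left(-2\right) \left(- \frac{431}{2}\right) + 492 = 431 + 492 = 923$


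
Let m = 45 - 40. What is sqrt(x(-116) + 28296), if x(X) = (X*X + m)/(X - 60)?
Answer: sqrt(54632985)/44 ≈ 167.99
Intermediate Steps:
m = 5
x(X) = (5 + X**2)/(-60 + X) (x(X) = (X*X + 5)/(X - 60) = (X**2 + 5)/(-60 + X) = (5 + X**2)/(-60 + X))
sqrt(x(-116) + 28296) = sqrt((5 + (-116)**2)/(-60 - 116) + 28296) = sqrt((5 + 13456)/(-176) + 28296) = sqrt(-1/176*13461 + 28296) = sqrt(-13461/176 + 28296) = sqrt(4966635/176) = sqrt(54632985)/44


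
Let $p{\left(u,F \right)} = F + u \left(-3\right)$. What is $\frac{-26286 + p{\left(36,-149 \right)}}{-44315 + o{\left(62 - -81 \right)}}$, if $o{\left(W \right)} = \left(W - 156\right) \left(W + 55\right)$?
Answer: $\frac{26543}{46889} \approx 0.56608$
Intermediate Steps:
$p{\left(u,F \right)} = F - 3 u$
$o{\left(W \right)} = \left(-156 + W\right) \left(55 + W\right)$
$\frac{-26286 + p{\left(36,-149 \right)}}{-44315 + o{\left(62 - -81 \right)}} = \frac{-26286 - 257}{-44315 - \left(8580 - \left(62 - -81\right)^{2} + 101 \left(62 - -81\right)\right)} = \frac{-26286 - 257}{-44315 - \left(8580 - \left(62 + 81\right)^{2} + 101 \left(62 + 81\right)\right)} = \frac{-26286 - 257}{-44315 - \left(23023 - 20449\right)} = - \frac{26543}{-44315 - 2574} = - \frac{26543}{-46889} = \left(-26543\right) \left(- \frac{1}{46889}\right) = \frac{26543}{46889}$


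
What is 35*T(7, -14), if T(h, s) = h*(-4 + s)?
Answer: -4410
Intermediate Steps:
35*T(7, -14) = 35*(7*(-4 - 14)) = 35*(7*(-18)) = 35*(-126) = -4410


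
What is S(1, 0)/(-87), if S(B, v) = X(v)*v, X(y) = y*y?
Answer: 0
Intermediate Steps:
X(y) = y²
S(B, v) = v³ (S(B, v) = v²*v = v³)
S(1, 0)/(-87) = 0³/(-87) = -1/87*0 = 0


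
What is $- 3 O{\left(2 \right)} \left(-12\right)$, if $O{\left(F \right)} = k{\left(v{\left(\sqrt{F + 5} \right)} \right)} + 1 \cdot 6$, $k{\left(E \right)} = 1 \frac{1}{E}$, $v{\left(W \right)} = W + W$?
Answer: $216 + \frac{18 \sqrt{7}}{7} \approx 222.8$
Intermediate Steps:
$v{\left(W \right)} = 2 W$
$k{\left(E \right)} = \frac{1}{E}$
$O{\left(F \right)} = 6 + \frac{1}{2 \sqrt{5 + F}}$ ($O{\left(F \right)} = \frac{1}{2 \sqrt{F + 5}} + 1 \cdot 6 = \frac{1}{2 \sqrt{5 + F}} + 6 = 6 + \frac{1}{2 \sqrt{5 + F}}$)
$- 3 O{\left(2 \right)} \left(-12\right) = - 3 \left(6 + \frac{1}{2 \sqrt{5 + 2}}\right) \left(-12\right) = - 3 \left(6 + \frac{1}{2 \sqrt{7}}\right) \left(-12\right) = - 3 \left(6 + \frac{\frac{1}{7} \sqrt{7}}{2}\right) \left(-12\right) = - 3 \left(6 + \frac{\sqrt{7}}{14}\right) \left(-12\right) = \left(-18 - \frac{3 \sqrt{7}}{14}\right) \left(-12\right) = 216 + \frac{18 \sqrt{7}}{7}$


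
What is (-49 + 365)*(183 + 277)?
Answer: 145360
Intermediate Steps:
(-49 + 365)*(183 + 277) = 316*460 = 145360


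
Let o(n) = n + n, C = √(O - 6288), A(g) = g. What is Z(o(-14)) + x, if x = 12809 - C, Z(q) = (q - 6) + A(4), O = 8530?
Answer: 12779 - √2242 ≈ 12732.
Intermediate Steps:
C = √2242 (C = √(8530 - 6288) = √2242 ≈ 47.350)
o(n) = 2*n
Z(q) = -2 + q (Z(q) = (q - 6) + 4 = (-6 + q) + 4 = -2 + q)
x = 12809 - √2242 ≈ 12762.
Z(o(-14)) + x = (-2 + 2*(-14)) + (12809 - √2242) = (-2 - 28) + (12809 - √2242) = -30 + (12809 - √2242) = 12779 - √2242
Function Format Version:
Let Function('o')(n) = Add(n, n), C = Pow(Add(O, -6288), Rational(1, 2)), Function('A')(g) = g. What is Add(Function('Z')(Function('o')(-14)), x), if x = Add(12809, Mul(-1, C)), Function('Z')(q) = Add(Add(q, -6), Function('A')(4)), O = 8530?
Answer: Add(12779, Mul(-1, Pow(2242, Rational(1, 2)))) ≈ 12732.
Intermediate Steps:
C = Pow(2242, Rational(1, 2)) (C = Pow(Add(8530, -6288), Rational(1, 2)) = Pow(2242, Rational(1, 2)) ≈ 47.350)
Function('o')(n) = Mul(2, n)
Function('Z')(q) = Add(-2, q) (Function('Z')(q) = Add(Add(q, -6), 4) = Add(Add(-6, q), 4) = Add(-2, q))
x = Add(12809, Mul(-1, Pow(2242, Rational(1, 2)))) ≈ 12762.
Add(Function('Z')(Function('o')(-14)), x) = Add(Add(-2, Mul(2, -14)), Add(12809, Mul(-1, Pow(2242, Rational(1, 2))))) = Add(Add(-2, -28), Add(12809, Mul(-1, Pow(2242, Rational(1, 2))))) = Add(-30, Add(12809, Mul(-1, Pow(2242, Rational(1, 2))))) = Add(12779, Mul(-1, Pow(2242, Rational(1, 2))))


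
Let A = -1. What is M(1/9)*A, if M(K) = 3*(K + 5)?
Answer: -46/3 ≈ -15.333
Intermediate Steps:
M(K) = 15 + 3*K (M(K) = 3*(5 + K) = 15 + 3*K)
M(1/9)*A = (15 + 3/9)*(-1) = (15 + 3*(⅑))*(-1) = (15 + ⅓)*(-1) = (46/3)*(-1) = -46/3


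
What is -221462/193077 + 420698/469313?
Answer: -22707887860/90613546101 ≈ -0.25060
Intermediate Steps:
-221462/193077 + 420698/469313 = -22707887860/90613546101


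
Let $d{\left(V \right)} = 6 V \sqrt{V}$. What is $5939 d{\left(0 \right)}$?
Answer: $0$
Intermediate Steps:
$d{\left(V \right)} = 6 V^{\frac{3}{2}}$
$5939 d{\left(0 \right)} = 5939 \cdot 6 \cdot 0^{\frac{3}{2}} = 5939 \cdot 6 \cdot 0 = 5939 \cdot 0 = 0$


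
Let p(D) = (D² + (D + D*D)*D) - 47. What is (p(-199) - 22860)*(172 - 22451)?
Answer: 174317668816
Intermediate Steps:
p(D) = -47 + D² + D*(D + D²) (p(D) = (D² + (D + D²)*D) - 47 = (D² + D*(D + D²)) - 47 = -47 + D² + D*(D + D²))
(p(-199) - 22860)*(172 - 22451) = ((-47 + (-199)³ + 2*(-199)²) - 22860)*(172 - 22451) = ((-47 - 7880599 + 2*39601) - 22860)*(-22279) = ((-47 - 7880599 + 79202) - 22860)*(-22279) = (-7801444 - 22860)*(-22279) = -7824304*(-22279) = 174317668816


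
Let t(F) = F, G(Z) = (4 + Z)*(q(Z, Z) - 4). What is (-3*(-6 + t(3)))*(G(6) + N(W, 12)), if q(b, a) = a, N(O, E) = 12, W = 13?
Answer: 288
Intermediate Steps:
G(Z) = (-4 + Z)*(4 + Z) (G(Z) = (4 + Z)*(Z - 4) = (4 + Z)*(-4 + Z) = (-4 + Z)*(4 + Z))
(-3*(-6 + t(3)))*(G(6) + N(W, 12)) = (-3*(-6 + 3))*((-16 + 6²) + 12) = (-3*(-3))*((-16 + 36) + 12) = 9*(20 + 12) = 9*32 = 288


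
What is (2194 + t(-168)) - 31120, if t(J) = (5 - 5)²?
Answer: -28926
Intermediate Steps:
t(J) = 0 (t(J) = 0² = 0)
(2194 + t(-168)) - 31120 = (2194 + 0) - 31120 = 2194 - 31120 = -28926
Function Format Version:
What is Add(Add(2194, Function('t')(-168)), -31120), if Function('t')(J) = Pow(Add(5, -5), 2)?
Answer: -28926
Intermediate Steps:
Function('t')(J) = 0 (Function('t')(J) = Pow(0, 2) = 0)
Add(Add(2194, Function('t')(-168)), -31120) = Add(Add(2194, 0), -31120) = Add(2194, -31120) = -28926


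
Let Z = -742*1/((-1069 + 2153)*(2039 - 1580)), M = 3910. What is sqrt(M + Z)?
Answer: sqrt(26887970715978)/82926 ≈ 62.530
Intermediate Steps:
Z = -371/248778 (Z = -742/(459*1084) = -742/497556 = -742*1/497556 = -371/248778 ≈ -0.0014913)
sqrt(M + Z) = sqrt(3910 - 371/248778) = sqrt(972721609/248778) = sqrt(26887970715978)/82926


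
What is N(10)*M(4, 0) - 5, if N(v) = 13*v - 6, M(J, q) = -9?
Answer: -1121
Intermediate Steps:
N(v) = -6 + 13*v
N(10)*M(4, 0) - 5 = (-6 + 13*10)*(-9) - 5 = (-6 + 130)*(-9) - 5 = 124*(-9) - 5 = -1116 - 5 = -1121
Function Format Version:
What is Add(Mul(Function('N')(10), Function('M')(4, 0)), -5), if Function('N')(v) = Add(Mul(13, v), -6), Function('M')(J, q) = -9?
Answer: -1121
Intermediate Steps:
Function('N')(v) = Add(-6, Mul(13, v))
Add(Mul(Function('N')(10), Function('M')(4, 0)), -5) = Add(Mul(Add(-6, Mul(13, 10)), -9), -5) = Add(Mul(Add(-6, 130), -9), -5) = Add(Mul(124, -9), -5) = Add(-1116, -5) = -1121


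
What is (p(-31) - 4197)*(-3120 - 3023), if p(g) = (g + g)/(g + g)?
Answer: 25776028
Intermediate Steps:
p(g) = 1 (p(g) = (2*g)/((2*g)) = (2*g)*(1/(2*g)) = 1)
(p(-31) - 4197)*(-3120 - 3023) = (1 - 4197)*(-3120 - 3023) = -4196*(-6143) = 25776028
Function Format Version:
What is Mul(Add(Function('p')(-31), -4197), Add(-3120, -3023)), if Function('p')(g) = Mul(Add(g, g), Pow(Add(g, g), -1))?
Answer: 25776028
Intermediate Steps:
Function('p')(g) = 1 (Function('p')(g) = Mul(Mul(2, g), Pow(Mul(2, g), -1)) = Mul(Mul(2, g), Mul(Rational(1, 2), Pow(g, -1))) = 1)
Mul(Add(Function('p')(-31), -4197), Add(-3120, -3023)) = Mul(Add(1, -4197), Add(-3120, -3023)) = Mul(-4196, -6143) = 25776028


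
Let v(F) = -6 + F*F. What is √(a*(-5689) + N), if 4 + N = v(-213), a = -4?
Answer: √68115 ≈ 260.99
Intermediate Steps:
v(F) = -6 + F²
N = 45359 (N = -4 + (-6 + (-213)²) = -4 + (-6 + 45369) = -4 + 45363 = 45359)
√(a*(-5689) + N) = √(-4*(-5689) + 45359) = √(22756 + 45359) = √68115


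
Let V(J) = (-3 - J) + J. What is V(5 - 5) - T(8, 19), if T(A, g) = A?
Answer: -11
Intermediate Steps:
V(J) = -3
V(5 - 5) - T(8, 19) = -3 - 1*8 = -3 - 8 = -11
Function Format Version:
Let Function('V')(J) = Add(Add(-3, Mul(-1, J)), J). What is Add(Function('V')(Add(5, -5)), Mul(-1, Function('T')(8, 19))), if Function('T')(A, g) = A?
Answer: -11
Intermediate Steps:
Function('V')(J) = -3
Add(Function('V')(Add(5, -5)), Mul(-1, Function('T')(8, 19))) = Add(-3, Mul(-1, 8)) = Add(-3, -8) = -11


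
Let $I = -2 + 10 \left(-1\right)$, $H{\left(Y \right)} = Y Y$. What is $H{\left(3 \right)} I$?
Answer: $-108$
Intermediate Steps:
$H{\left(Y \right)} = Y^{2}$
$I = -12$ ($I = -2 - 10 = -12$)
$H{\left(3 \right)} I = 3^{2} \left(-12\right) = 9 \left(-12\right) = -108$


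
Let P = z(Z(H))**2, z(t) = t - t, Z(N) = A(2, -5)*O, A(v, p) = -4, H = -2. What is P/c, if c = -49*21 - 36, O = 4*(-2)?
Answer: 0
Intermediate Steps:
O = -8
Z(N) = 32 (Z(N) = -4*(-8) = 32)
z(t) = 0
P = 0 (P = 0**2 = 0)
c = -1065 (c = -1029 - 36 = -1065)
P/c = 0/(-1065) = 0*(-1/1065) = 0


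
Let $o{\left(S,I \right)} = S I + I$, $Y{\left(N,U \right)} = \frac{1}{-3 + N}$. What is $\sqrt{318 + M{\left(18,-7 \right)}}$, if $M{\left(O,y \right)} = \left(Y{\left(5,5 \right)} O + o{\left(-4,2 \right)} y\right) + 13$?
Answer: $\sqrt{382} \approx 19.545$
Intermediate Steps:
$o{\left(S,I \right)} = I + I S$ ($o{\left(S,I \right)} = I S + I = I + I S$)
$M{\left(O,y \right)} = 13 + \frac{O}{2} - 6 y$ ($M{\left(O,y \right)} = \left(\frac{O}{-3 + 5} + 2 \left(1 - 4\right) y\right) + 13 = \left(\frac{O}{2} + 2 \left(-3\right) y\right) + 13 = \left(\frac{O}{2} - 6 y\right) + 13 = 13 + \frac{O}{2} - 6 y$)
$\sqrt{318 + M{\left(18,-7 \right)}} = \sqrt{318 + \left(13 + \frac{1}{2} \cdot 18 - -42\right)} = \sqrt{318 + \left(13 + 9 + 42\right)} = \sqrt{318 + 64} = \sqrt{382}$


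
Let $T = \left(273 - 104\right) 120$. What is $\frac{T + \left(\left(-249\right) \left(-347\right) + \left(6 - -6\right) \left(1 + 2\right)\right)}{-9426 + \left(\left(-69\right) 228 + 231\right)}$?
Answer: $- \frac{35573}{8309} \approx -4.2813$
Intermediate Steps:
$T = 20280$ ($T = 169 \cdot 120 = 20280$)
$\frac{T + \left(\left(-249\right) \left(-347\right) + \left(6 - -6\right) \left(1 + 2\right)\right)}{-9426 + \left(\left(-69\right) 228 + 231\right)} = \frac{20280 + \left(\left(-249\right) \left(-347\right) + \left(6 - -6\right) \left(1 + 2\right)\right)}{-9426 + \left(\left(-69\right) 228 + 231\right)} = \frac{20280 + \left(86403 + \left(6 + 6\right) 3\right)}{-9426 + \left(-15732 + 231\right)} = \frac{20280 + \left(86403 + 12 \cdot 3\right)}{-9426 - 15501} = \frac{20280 + \left(86403 + 36\right)}{-24927} = \left(20280 + 86439\right) \left(- \frac{1}{24927}\right) = 106719 \left(- \frac{1}{24927}\right) = - \frac{35573}{8309}$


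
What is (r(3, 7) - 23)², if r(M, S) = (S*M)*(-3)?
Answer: 7396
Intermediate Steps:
r(M, S) = -3*M*S (r(M, S) = (M*S)*(-3) = -3*M*S)
(r(3, 7) - 23)² = (-3*3*7 - 23)² = (-63 - 23)² = (-86)² = 7396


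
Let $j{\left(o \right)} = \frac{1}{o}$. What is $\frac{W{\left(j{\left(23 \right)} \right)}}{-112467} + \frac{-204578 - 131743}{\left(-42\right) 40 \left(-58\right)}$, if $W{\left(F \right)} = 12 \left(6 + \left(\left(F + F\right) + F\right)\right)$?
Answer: $- \frac{96682243149}{28005782560} \approx -3.4522$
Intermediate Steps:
$W{\left(F \right)} = 72 + 36 F$ ($W{\left(F \right)} = 12 \left(6 + \left(2 F + F\right)\right) = 12 \left(6 + 3 F\right) = 72 + 36 F$)
$\frac{W{\left(j{\left(23 \right)} \right)}}{-112467} + \frac{-204578 - 131743}{\left(-42\right) 40 \left(-58\right)} = \frac{72 + \frac{36}{23}}{-112467} + \frac{-204578 - 131743}{\left(-42\right) 40 \left(-58\right)} = \left(72 + 36 \cdot \frac{1}{23}\right) \left(- \frac{1}{112467}\right) + \frac{-204578 - 131743}{\left(-1680\right) \left(-58\right)} = \left(72 + \frac{36}{23}\right) \left(- \frac{1}{112467}\right) - \frac{336321}{97440} = \frac{1692}{23} \left(- \frac{1}{112467}\right) - \frac{112107}{32480} = - \frac{564}{862247} - \frac{112107}{32480} = - \frac{96682243149}{28005782560}$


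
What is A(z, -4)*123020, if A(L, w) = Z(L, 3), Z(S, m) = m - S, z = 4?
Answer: -123020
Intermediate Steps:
A(L, w) = 3 - L
A(z, -4)*123020 = (3 - 1*4)*123020 = (3 - 4)*123020 = -1*123020 = -123020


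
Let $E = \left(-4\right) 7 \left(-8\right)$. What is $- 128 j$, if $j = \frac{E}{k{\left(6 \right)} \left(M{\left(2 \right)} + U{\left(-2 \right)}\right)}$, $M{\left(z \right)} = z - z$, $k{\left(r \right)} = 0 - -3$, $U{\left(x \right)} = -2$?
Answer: $\frac{14336}{3} \approx 4778.7$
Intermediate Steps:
$k{\left(r \right)} = 3$ ($k{\left(r \right)} = 0 + 3 = 3$)
$M{\left(z \right)} = 0$
$E = 224$ ($E = \left(-28\right) \left(-8\right) = 224$)
$j = - \frac{112}{3}$ ($j = \frac{224}{3 \left(0 - 2\right)} = \frac{224}{3 \left(-2\right)} = \frac{224}{-6} = 224 \left(- \frac{1}{6}\right) = - \frac{112}{3} \approx -37.333$)
$- 128 j = \left(-128\right) \left(- \frac{112}{3}\right) = \frac{14336}{3}$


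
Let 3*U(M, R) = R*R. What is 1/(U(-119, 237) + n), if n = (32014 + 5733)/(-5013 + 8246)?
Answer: 3233/60569206 ≈ 5.3377e-5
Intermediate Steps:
U(M, R) = R²/3 (U(M, R) = (R*R)/3 = R²/3)
n = 37747/3233 ≈ 11.676
1/(U(-119, 237) + n) = 1/((⅓)*237² + 37747/3233) = 1/((⅓)*56169 + 37747/3233) = 1/(18723 + 37747/3233) = 1/(60569206/3233) = 3233/60569206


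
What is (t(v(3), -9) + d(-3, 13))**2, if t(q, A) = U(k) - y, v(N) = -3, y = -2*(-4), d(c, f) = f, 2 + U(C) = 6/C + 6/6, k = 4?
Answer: 121/4 ≈ 30.250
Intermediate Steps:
U(C) = -1 + 6/C (U(C) = -2 + (6/C + 6/6) = -2 + (6/C + 6*(1/6)) = -2 + (6/C + 1) = -2 + (1 + 6/C) = -1 + 6/C)
y = 8
t(q, A) = -15/2 (t(q, A) = (6 - 1*4)/4 - 1*8 = (6 - 4)/4 - 8 = (1/4)*2 - 8 = 1/2 - 8 = -15/2)
(t(v(3), -9) + d(-3, 13))**2 = (-15/2 + 13)**2 = (11/2)**2 = 121/4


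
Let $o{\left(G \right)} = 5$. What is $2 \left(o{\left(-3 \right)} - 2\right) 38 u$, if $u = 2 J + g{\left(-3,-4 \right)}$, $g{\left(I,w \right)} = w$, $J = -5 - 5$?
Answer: $-5472$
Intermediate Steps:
$J = -10$ ($J = -5 - 5 = -10$)
$u = -24$ ($u = 2 \left(-10\right) - 4 = -20 - 4 = -24$)
$2 \left(o{\left(-3 \right)} - 2\right) 38 u = 2 \left(5 - 2\right) 38 \left(-24\right) = 2 \cdot 3 \cdot 38 \left(-24\right) = 6 \cdot 38 \left(-24\right) = 228 \left(-24\right) = -5472$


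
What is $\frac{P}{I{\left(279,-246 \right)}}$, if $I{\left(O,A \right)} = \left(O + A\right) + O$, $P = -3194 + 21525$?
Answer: $\frac{18331}{312} \approx 58.753$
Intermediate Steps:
$P = 18331$
$I{\left(O,A \right)} = A + 2 O$ ($I{\left(O,A \right)} = \left(A + O\right) + O = A + 2 O$)
$\frac{P}{I{\left(279,-246 \right)}} = \frac{18331}{-246 + 2 \cdot 279} = \frac{18331}{-246 + 558} = \frac{18331}{312}$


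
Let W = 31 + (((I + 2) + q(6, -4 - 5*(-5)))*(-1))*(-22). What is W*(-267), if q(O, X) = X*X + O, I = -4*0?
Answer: -2645703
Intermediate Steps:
I = 0
q(O, X) = O + X² (q(O, X) = X² + O = O + X²)
W = 9909 (W = 31 + (((0 + 2) + (6 + (-4 - 5*(-5))²))*(-1))*(-22) = 31 + ((2 + (6 + (-4 + 25)²))*(-1))*(-22) = 31 + ((2 + (6 + 21²))*(-1))*(-22) = 31 + ((2 + (6 + 441))*(-1))*(-22) = 31 + ((2 + 447)*(-1))*(-22) = 31 + (449*(-1))*(-22) = 31 - 449*(-22) = 31 + 9878 = 9909)
W*(-267) = 9909*(-267) = -2645703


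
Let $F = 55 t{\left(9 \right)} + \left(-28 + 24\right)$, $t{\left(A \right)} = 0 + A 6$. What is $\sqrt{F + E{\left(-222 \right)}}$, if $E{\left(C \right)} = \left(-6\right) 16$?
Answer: $\sqrt{2870} \approx 53.572$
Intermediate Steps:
$E{\left(C \right)} = -96$
$t{\left(A \right)} = 6 A$ ($t{\left(A \right)} = 0 + 6 A = 6 A$)
$F = 2966$ ($F = 55 \cdot 6 \cdot 9 + \left(-28 + 24\right) = 55 \cdot 54 - 4 = 2970 - 4 = 2966$)
$\sqrt{F + E{\left(-222 \right)}} = \sqrt{2966 - 96} = \sqrt{2870}$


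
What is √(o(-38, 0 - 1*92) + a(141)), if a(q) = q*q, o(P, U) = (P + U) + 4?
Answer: 3*√2195 ≈ 140.55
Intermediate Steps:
o(P, U) = 4 + P + U
a(q) = q²
√(o(-38, 0 - 1*92) + a(141)) = √((4 - 38 + (0 - 1*92)) + 141²) = √((4 - 38 + (0 - 92)) + 19881) = √((4 - 38 - 92) + 19881) = √(-126 + 19881) = √19755 = 3*√2195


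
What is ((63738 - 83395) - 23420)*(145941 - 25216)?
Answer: -5200470825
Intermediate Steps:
((63738 - 83395) - 23420)*(145941 - 25216) = (-19657 - 23420)*120725 = -43077*120725 = -5200470825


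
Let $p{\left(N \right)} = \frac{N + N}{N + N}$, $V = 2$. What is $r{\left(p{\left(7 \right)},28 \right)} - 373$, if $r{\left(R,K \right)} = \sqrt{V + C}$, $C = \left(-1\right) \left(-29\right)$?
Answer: $-373 + \sqrt{31} \approx -367.43$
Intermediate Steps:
$C = 29$
$p{\left(N \right)} = 1$ ($p{\left(N \right)} = \frac{2 N}{2 N} = 2 N \frac{1}{2 N} = 1$)
$r{\left(R,K \right)} = \sqrt{31}$ ($r{\left(R,K \right)} = \sqrt{2 + 29} = \sqrt{31}$)
$r{\left(p{\left(7 \right)},28 \right)} - 373 = \sqrt{31} - 373 = -373 + \sqrt{31}$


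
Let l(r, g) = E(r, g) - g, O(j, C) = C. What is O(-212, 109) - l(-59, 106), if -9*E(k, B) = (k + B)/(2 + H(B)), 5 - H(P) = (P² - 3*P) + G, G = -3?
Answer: 21106933/98172 ≈ 215.00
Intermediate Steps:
H(P) = 8 - P² + 3*P (H(P) = 5 - ((P² - 3*P) - 3) = 5 - (-3 + P² - 3*P) = 5 + (3 - P² + 3*P) = 8 - P² + 3*P)
E(k, B) = -(B + k)/(9*(10 - B² + 3*B)) (E(k, B) = -(k + B)/(9*(2 + (8 - B² + 3*B))) = -(B + k)/(9*(10 - B² + 3*B)))
l(r, g) = -g + (g + r)/(9*(-10 + g² - 3*g)) (l(r, g) = (g + r)/(9*(-10 + g² - 3*g)) - g = -g + (g + r)/(9*(-10 + g² - 3*g)))
O(-212, 109) - l(-59, 106) = 109 - (-59 - 9*106³ + 27*106² + 91*106)/(9*(-10 + 106² - 3*106)) = 109 - (-59 - 9*1191016 + 27*11236 + 9646)/(9*(-10 + 11236 - 318)) = 109 - (-59 - 10719144 + 303372 + 9646)/(9*10908) = 109 - (-10406185)/(9*10908) = 109 - 1*(-10406185/98172) = 109 + 10406185/98172 = 21106933/98172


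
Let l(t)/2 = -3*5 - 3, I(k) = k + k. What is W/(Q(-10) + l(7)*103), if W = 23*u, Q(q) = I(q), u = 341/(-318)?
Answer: 7843/1185504 ≈ 0.0066158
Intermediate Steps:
I(k) = 2*k
l(t) = -36 (l(t) = 2*(-3*5 - 3) = 2*(-15 - 3) = 2*(-18) = -36)
u = -341/318 (u = 341*(-1/318) = -341/318 ≈ -1.0723)
Q(q) = 2*q
W = -7843/318 (W = 23*(-341/318) = -7843/318 ≈ -24.664)
W/(Q(-10) + l(7)*103) = -7843/(318*(2*(-10) - 36*103)) = -7843/(318*(-20 - 3708)) = -7843/318/(-3728) = -7843/318*(-1/3728) = 7843/1185504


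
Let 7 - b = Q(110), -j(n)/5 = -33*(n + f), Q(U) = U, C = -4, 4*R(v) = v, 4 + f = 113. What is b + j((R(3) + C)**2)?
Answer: 313997/16 ≈ 19625.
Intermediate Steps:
f = 109 (f = -4 + 113 = 109)
R(v) = v/4
j(n) = 17985 + 165*n (j(n) = -(-165)*(n + 109) = -(-165)*(109 + n) = -5*(-3597 - 33*n) = 17985 + 165*n)
b = -103 (b = 7 - 1*110 = 7 - 110 = -103)
b + j((R(3) + C)**2) = -103 + (17985 + 165*((1/4)*3 - 4)**2) = -103 + (17985 + 165*(3/4 - 4)**2) = -103 + (17985 + 165*(-13/4)**2) = -103 + (17985 + 165*(169/16)) = -103 + (17985 + 27885/16) = -103 + 315645/16 = 313997/16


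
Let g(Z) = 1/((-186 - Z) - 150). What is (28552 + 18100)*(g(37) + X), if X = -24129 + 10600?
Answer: -235420827336/373 ≈ -6.3115e+8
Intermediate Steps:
g(Z) = 1/(-336 - Z)
X = -13529
(28552 + 18100)*(g(37) + X) = (28552 + 18100)*(-1/(336 + 37) - 13529) = 46652*(-1/373 - 13529) = 46652*(-5046318/373) = -235420827336/373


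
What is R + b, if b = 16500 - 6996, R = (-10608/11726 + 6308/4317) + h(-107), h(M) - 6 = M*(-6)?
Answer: 19766692556/1946967 ≈ 10153.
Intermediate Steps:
h(M) = 6 - 6*M (h(M) = 6 + M*(-6) = 6 - 6*M)
R = 1262718188/1946967 (R = (-10608/11726 + 6308/4317) + (6 - 6*(-107)) = (-10608*1/11726 + 6308*(1/4317)) + (6 + 642) = (-408/451 + 6308/4317) + 648 = 1083572/1946967 + 648 = 1262718188/1946967 ≈ 648.56)
b = 9504
R + b = 1262718188/1946967 + 9504 = 19766692556/1946967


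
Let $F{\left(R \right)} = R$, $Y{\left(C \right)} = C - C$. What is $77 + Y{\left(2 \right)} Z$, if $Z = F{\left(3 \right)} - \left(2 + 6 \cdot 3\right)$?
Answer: $77$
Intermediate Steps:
$Y{\left(C \right)} = 0$
$Z = -17$ ($Z = 3 - \left(2 + 6 \cdot 3\right) = 3 - \left(2 + 18\right) = 3 - 20 = -17$)
$77 + Y{\left(2 \right)} Z = 77 + 0 \left(-17\right) = 77 + 0 = 77$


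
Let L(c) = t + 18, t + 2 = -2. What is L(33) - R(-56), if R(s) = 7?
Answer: 7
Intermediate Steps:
t = -4 (t = -2 - 2 = -4)
L(c) = 14 (L(c) = -4 + 18 = 14)
L(33) - R(-56) = 14 - 1*7 = 14 - 7 = 7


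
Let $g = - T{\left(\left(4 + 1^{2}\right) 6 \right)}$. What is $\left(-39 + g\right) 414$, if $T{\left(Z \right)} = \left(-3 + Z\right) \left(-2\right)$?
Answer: $6210$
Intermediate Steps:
$T{\left(Z \right)} = 6 - 2 Z$
$g = 54$ ($g = - (6 - 2 \left(4 + 1^{2}\right) 6) = - (6 - 2 \left(4 + 1\right) 6) = - (6 - 2 \cdot 5 \cdot 6) = - (6 - 60) = \left(-1\right) \left(-54\right) = 54$)
$\left(-39 + g\right) 414 = \left(-39 + 54\right) 414 = 15 \cdot 414 = 6210$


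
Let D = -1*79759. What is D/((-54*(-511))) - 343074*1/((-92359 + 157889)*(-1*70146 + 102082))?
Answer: -41731599139669/14436946802880 ≈ -2.8906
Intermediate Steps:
D = -79759
D/((-54*(-511))) - 343074*1/((-92359 + 157889)*(-1*70146 + 102082)) = -79759/((-54*(-511))) - 343074*1/((-92359 + 157889)*(-1*70146 + 102082)) = -79759/27594 - 343074*1/(65530*(-70146 + 102082)) = -79759*1/27594 - 343074/(65530*31936) = -79759/27594 - 343074/2092766080 = -79759/27594 - 343074*1/2092766080 = -79759/27594 - 171537/1046383040 = -41731599139669/14436946802880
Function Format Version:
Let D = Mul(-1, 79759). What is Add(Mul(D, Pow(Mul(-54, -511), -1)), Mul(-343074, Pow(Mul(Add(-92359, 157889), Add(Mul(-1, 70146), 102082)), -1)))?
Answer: Rational(-41731599139669, 14436946802880) ≈ -2.8906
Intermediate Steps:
D = -79759
Add(Mul(D, Pow(Mul(-54, -511), -1)), Mul(-343074, Pow(Mul(Add(-92359, 157889), Add(Mul(-1, 70146), 102082)), -1))) = Add(Mul(-79759, Pow(Mul(-54, -511), -1)), Mul(-343074, Pow(Mul(Add(-92359, 157889), Add(Mul(-1, 70146), 102082)), -1))) = Add(Mul(-79759, Pow(27594, -1)), Mul(-343074, Pow(Mul(65530, Add(-70146, 102082)), -1))) = Add(Mul(-79759, Rational(1, 27594)), Mul(-343074, Pow(Mul(65530, 31936), -1))) = Add(Rational(-79759, 27594), Mul(-343074, Pow(2092766080, -1))) = Add(Rational(-79759, 27594), Mul(-343074, Rational(1, 2092766080))) = Add(Rational(-79759, 27594), Rational(-171537, 1046383040)) = Rational(-41731599139669, 14436946802880)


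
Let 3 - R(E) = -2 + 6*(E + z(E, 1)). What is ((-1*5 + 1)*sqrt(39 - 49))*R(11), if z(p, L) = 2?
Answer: 292*I*sqrt(10) ≈ 923.38*I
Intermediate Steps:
R(E) = -7 - 6*E (R(E) = 3 - (-2 + 6*(E + 2)) = 3 - (-2 + 6*(2 + E)) = 3 - (-2 + (12 + 6*E)) = 3 - (10 + 6*E) = 3 + (-10 - 6*E) = -7 - 6*E)
((-1*5 + 1)*sqrt(39 - 49))*R(11) = ((-1*5 + 1)*sqrt(39 - 49))*(-7 - 6*11) = ((-5 + 1)*sqrt(-10))*(-7 - 66) = -4*I*sqrt(10)*(-73) = 292*I*sqrt(10)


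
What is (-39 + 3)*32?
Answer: -1152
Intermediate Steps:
(-39 + 3)*32 = -36*32 = -1152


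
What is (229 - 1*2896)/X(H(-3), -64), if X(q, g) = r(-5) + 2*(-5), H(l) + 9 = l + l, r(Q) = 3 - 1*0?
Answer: 381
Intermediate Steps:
r(Q) = 3 (r(Q) = 3 + 0 = 3)
H(l) = -9 + 2*l (H(l) = -9 + (l + l) = -9 + 2*l)
X(q, g) = -7 (X(q, g) = 3 + 2*(-5) = 3 - 10 = -7)
(229 - 1*2896)/X(H(-3), -64) = (229 - 1*2896)/(-7) = (229 - 2896)*(-⅐) = -2667*(-⅐) = 381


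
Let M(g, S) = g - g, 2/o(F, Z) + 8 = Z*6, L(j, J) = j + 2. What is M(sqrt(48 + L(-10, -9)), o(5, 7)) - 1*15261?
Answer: -15261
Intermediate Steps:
L(j, J) = 2 + j
o(F, Z) = 2/(-8 + 6*Z) (o(F, Z) = 2/(-8 + Z*6) = 2/(-8 + 6*Z))
M(g, S) = 0
M(sqrt(48 + L(-10, -9)), o(5, 7)) - 1*15261 = 0 - 1*15261 = 0 - 15261 = -15261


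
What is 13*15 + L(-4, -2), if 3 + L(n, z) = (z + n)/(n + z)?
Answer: 193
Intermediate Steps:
L(n, z) = -2 (L(n, z) = -3 + (z + n)/(n + z) = -3 + (n + z)/(n + z) = -3 + 1 = -2)
13*15 + L(-4, -2) = 13*15 - 2 = 195 - 2 = 193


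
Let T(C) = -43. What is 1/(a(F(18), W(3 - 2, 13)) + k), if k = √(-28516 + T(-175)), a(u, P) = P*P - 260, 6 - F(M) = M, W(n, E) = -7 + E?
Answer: -224/78735 - I*√28559/78735 ≈ -0.002845 - 0.0021464*I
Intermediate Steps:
F(M) = 6 - M
a(u, P) = -260 + P² (a(u, P) = P² - 260 = -260 + P²)
k = I*√28559 (k = √(-28516 - 43) = √(-28559) = I*√28559 ≈ 168.99*I)
1/(a(F(18), W(3 - 2, 13)) + k) = 1/((-260 + (-7 + 13)²) + I*√28559) = 1/((-260 + 6²) + I*√28559) = 1/((-260 + 36) + I*√28559) = 1/(-224 + I*√28559)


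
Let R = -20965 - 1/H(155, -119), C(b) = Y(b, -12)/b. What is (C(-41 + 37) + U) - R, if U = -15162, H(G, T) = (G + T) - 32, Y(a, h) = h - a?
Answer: 23221/4 ≈ 5805.3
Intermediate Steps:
C(b) = (-12 - b)/b
H(G, T) = -32 + G + T
R = -83861/4 (R = -20965 - 1/(-32 + 155 - 119) = -20965 - 1/4 = -83861/4 ≈ -20965.)
(C(-41 + 37) + U) - R = ((-12 - (-41 + 37))/(-41 + 37) - 15162) - 1*(-83861/4) = ((-12 - 1*(-4))/(-4) - 15162) + 83861/4 = (-(-12 + 4)/4 - 15162) + 83861/4 = (-1/4*(-8) - 15162) + 83861/4 = (2 - 15162) + 83861/4 = -15160 + 83861/4 = 23221/4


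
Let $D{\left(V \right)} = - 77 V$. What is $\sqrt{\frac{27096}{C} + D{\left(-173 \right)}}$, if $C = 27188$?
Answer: $\frac{\sqrt{615465705967}}{6797} \approx 115.42$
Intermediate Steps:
$\sqrt{\frac{27096}{C} + D{\left(-173 \right)}} = \sqrt{\frac{27096}{27188} - -13321} = \sqrt{27096 \cdot \frac{1}{27188} + 13321} = \sqrt{\frac{6774}{6797} + 13321} = \sqrt{\frac{90549611}{6797}} = \frac{\sqrt{615465705967}}{6797}$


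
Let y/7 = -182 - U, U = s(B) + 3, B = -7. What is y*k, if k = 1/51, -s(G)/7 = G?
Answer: -546/17 ≈ -32.118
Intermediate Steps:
s(G) = -7*G
U = 52 (U = -7*(-7) + 3 = 49 + 3 = 52)
y = -1638 (y = 7*(-182 - 1*52) = 7*(-182 - 52) = 7*(-234) = -1638)
k = 1/51 ≈ 0.019608
y*k = -1638*1/51 = -546/17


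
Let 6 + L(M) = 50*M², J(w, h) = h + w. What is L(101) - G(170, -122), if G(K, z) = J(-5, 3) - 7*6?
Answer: 510088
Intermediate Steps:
G(K, z) = -44 (G(K, z) = (3 - 5) - 7*6 = -2 - 42 = -44)
L(M) = -6 + 50*M²
L(101) - G(170, -122) = (-6 + 50*101²) - 1*(-44) = (-6 + 50*10201) + 44 = (-6 + 510050) + 44 = 510044 + 44 = 510088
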